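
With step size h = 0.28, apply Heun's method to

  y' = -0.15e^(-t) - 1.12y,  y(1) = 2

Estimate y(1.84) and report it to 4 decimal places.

Heun: k1 = f(t_n, y_n); k2 = f(t_n + h, y_n + h·k1); y_{n+1} = y_n + (h/2)·(k1 + k2).
t=1.000000, y=2.000000:
  k1 = f(1.000000, 2.000000) = -2.295182
  k2 = f(1.280000, 1.357349) = -1.561937
  y ← 2.000000 + (0.28/2)·(-2.295182 + (-1.561937)) = 1.460003
t=1.280000, y=1.460003:
  k1 = f(1.280000, 1.460003) = -1.676909
  k2 = f(1.560000, 0.990469) = -1.140845
  y ← 1.460003 + (0.28/2)·(-1.676909 + (-1.140845)) = 1.065518
t=1.560000, y=1.065518:
  k1 = f(1.560000, 1.065518) = -1.224900
  k2 = f(1.840000, 0.722546) = -0.833074
  y ← 1.065518 + (0.28/2)·(-1.224900 + (-0.833074)) = 0.777401
y(1.84) ≈ 0.7774

0.7774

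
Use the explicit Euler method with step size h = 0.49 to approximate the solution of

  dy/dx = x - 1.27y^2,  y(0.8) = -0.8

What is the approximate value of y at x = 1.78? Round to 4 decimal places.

Euler: y_{n+1} = y_n + h·f(x_n, y_n).
x=0.800000, y=-0.800000: f=-0.012800 → y ← -0.800000 + 0.49·(-0.012800) = -0.806272
x=1.290000, y=-0.806272: f=0.464405 → y ← -0.806272 + 0.49·0.464405 = -0.578713
y(1.78) ≈ -0.5787

-0.5787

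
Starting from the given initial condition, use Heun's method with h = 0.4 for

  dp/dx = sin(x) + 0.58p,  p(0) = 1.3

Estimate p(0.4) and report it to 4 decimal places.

Heun: k1 = f(x_n, p_n); k2 = f(x_n + h, p_n + h·k1); p_{n+1} = p_n + (h/2)·(k1 + k2).
x=0.000000, p=1.300000:
  k1 = f(0.000000, 1.300000) = 0.754000
  k2 = f(0.400000, 1.601600) = 1.318346
  p ← 1.300000 + (0.4/2)·(0.754000 + 1.318346) = 1.714469
p(0.4) ≈ 1.7145

1.7145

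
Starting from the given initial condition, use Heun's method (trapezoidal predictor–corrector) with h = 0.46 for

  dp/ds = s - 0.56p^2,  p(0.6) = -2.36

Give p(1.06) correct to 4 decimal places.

-4.2903

Heun: k1 = f(s_n, p_n); k2 = f(s_n + h, p_n + h·k1); p_{n+1} = p_n + (h/2)·(k1 + k2).
s=0.600000, p=-2.360000:
  k1 = f(0.600000, -2.360000) = -2.518976
  k2 = f(1.060000, -3.518729) = -5.873614
  p ← -2.360000 + (0.46/2)·(-2.518976 + (-5.873614)) = -4.290296
p(1.06) ≈ -4.2903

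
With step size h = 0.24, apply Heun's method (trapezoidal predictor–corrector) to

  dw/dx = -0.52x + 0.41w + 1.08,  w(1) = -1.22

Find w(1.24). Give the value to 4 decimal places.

Heun: k1 = f(x_n, w_n); k2 = f(x_n + h, w_n + h·k1); w_{n+1} = w_n + (h/2)·(k1 + k2).
x=1.000000, w=-1.220000:
  k1 = f(1.000000, -1.220000) = 0.059800
  k2 = f(1.240000, -1.205648) = -0.059116
  w ← -1.220000 + (0.24/2)·(0.059800 + (-0.059116)) = -1.219918
w(1.24) ≈ -1.2199

-1.2199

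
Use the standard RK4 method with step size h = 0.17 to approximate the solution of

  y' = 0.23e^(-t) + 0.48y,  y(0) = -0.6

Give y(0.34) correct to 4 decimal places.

-0.6340

RK4: k1 = f(t_n, y_n); k2 = f(t_n + h/2, y_n + (h/2)·k1); k3 = f(t_n + h/2, y_n + (h/2)·k2); k4 = f(t_n + h, y_n + h·k3); y_{n+1} = y_n + (h/6)·(k1 + 2k2 + 2k3 + k4).
t=0.000000, y=-0.600000:
  k1 = f(0.000000, -0.600000) = -0.058000
  k2 = f(0.085000, -0.604930) = -0.079109
  k3 = f(0.085000, -0.606724) = -0.079970
  k4 = f(0.170000, -0.613595) = -0.100483
  y ← -0.600000 + (0.17/6)·(k1 + 2k2 + 2k3 + k4) = -0.613505
t=0.170000, y=-0.613505:
  k1 = f(0.170000, -0.613505) = -0.100439
  k2 = f(0.255000, -0.622042) = -0.120349
  k3 = f(0.255000, -0.623734) = -0.121162
  k4 = f(0.340000, -0.634102) = -0.140662
  y ← -0.613505 + (0.17/6)·(k1 + 2k2 + 2k3 + k4) = -0.634022
y(0.34) ≈ -0.6340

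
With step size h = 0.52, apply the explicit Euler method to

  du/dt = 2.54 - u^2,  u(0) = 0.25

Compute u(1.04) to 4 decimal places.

1.6286

Euler: u_{n+1} = u_n + h·f(t_n, u_n).
t=0.000000, u=0.250000: f=2.477500 → u ← 0.250000 + 0.52·2.477500 = 1.538300
t=0.520000, u=1.538300: f=0.173633 → u ← 1.538300 + 0.52·0.173633 = 1.628589
u(1.04) ≈ 1.6286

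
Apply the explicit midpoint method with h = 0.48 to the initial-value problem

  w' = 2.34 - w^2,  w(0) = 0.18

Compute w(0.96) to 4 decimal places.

Midpoint: k1 = f(s_n, w_n); k2 = f(s_n + h/2, w_n + (h/2)·k1); w_{n+1} = w_n + h·k2.
s=0.000000, w=0.180000:
  k1 = f(0.000000, 0.180000) = 2.307600
  k2 = f(0.240000, 0.733824) = 1.801502
  w ← 0.180000 + 0.48·1.801502 = 1.044721
s=0.480000, w=1.044721:
  k1 = f(0.480000, 1.044721) = 1.248558
  k2 = f(0.720000, 1.344375) = 0.532656
  w ← 1.044721 + 0.48·0.532656 = 1.300396
w(0.96) ≈ 1.3004

1.3004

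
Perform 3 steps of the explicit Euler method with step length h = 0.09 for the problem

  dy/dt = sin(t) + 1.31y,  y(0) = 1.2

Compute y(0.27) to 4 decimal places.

1.7016

Euler: y_{n+1} = y_n + h·f(t_n, y_n).
t=0.000000, y=1.200000: f=1.572000 → y ← 1.200000 + 0.09·1.572000 = 1.341480
t=0.090000, y=1.341480: f=1.847217 → y ← 1.341480 + 0.09·1.847217 = 1.507730
t=0.180000, y=1.507730: f=2.154155 → y ← 1.507730 + 0.09·2.154155 = 1.701604
y(0.27) ≈ 1.7016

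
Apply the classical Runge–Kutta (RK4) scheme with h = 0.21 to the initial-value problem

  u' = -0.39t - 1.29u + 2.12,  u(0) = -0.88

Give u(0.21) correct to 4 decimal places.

RK4: k1 = f(t_n, u_n); k2 = f(t_n + h/2, u_n + (h/2)·k1); k3 = f(t_n + h/2, u_n + (h/2)·k2); k4 = f(t_n + h, u_n + h·k3); u_{n+1} = u_n + (h/6)·(k1 + 2k2 + 2k3 + k4).
t=0.000000, u=-0.880000:
  k1 = f(0.000000, -0.880000) = 3.255200
  k2 = f(0.105000, -0.538204) = 2.773333
  k3 = f(0.105000, -0.588800) = 2.838602
  k4 = f(0.210000, -0.283894) = 2.404323
  u ← -0.880000 + (0.21/6)·(k1 + 2k2 + 2k3 + k4) = -0.289081
u(0.21) ≈ -0.2891

-0.2891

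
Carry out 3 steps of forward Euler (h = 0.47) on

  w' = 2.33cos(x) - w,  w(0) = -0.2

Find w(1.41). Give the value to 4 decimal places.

Euler: w_{n+1} = w_n + h·f(x_n, w_n).
x=0.000000, w=-0.200000: f=2.530000 → w ← -0.200000 + 0.47·2.530000 = 0.989100
x=0.470000, w=0.989100: f=1.088254 → w ← 0.989100 + 0.47·1.088254 = 1.500579
x=0.940000, w=1.500579: f=-0.126373 → w ← 1.500579 + 0.47·(-0.126373) = 1.441184
w(1.41) ≈ 1.4412

1.4412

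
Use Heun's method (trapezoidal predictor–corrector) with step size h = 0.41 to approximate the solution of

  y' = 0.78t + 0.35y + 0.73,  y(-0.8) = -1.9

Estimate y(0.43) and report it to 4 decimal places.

-2.0844

Heun: k1 = f(t_n, y_n); k2 = f(t_n + h, y_n + h·k1); y_{n+1} = y_n + (h/2)·(k1 + k2).
t=-0.800000, y=-1.900000:
  k1 = f(-0.800000, -1.900000) = -0.559000
  k2 = f(-0.390000, -2.129190) = -0.319416
  y ← -1.900000 + (0.41/2)·(-0.559000 + (-0.319416)) = -2.080075
t=-0.390000, y=-2.080075:
  k1 = f(-0.390000, -2.080075) = -0.302226
  k2 = f(0.020000, -2.203988) = -0.025796
  y ← -2.080075 + (0.41/2)·(-0.302226 + (-0.025796)) = -2.147320
t=0.020000, y=-2.147320:
  k1 = f(0.020000, -2.147320) = -0.005962
  k2 = f(0.430000, -2.149764) = 0.312982
  y ← -2.147320 + (0.41/2)·(-0.005962 + 0.312982) = -2.084381
y(0.43) ≈ -2.0844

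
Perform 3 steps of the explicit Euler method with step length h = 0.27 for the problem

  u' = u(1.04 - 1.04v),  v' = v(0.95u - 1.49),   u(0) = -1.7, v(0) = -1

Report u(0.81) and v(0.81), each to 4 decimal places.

Euler on (u,v): u_{n+1} = u_n + h·u', v_{n+1} = v_n + h·v'.
0.000000: (-1.700000, -1.000000); f=(-3.536000, 3.105000) → (-2.654720, -0.161650)
0.270000: (-2.654720, -0.161650); f=(-3.207210, 0.648537) → (-3.520667, 0.013455)
0.540000: (-3.520667, 0.013455); f=(-3.612228, -0.065050) → (-4.495968, -0.004109)
(u(0.81), v(0.81)) ≈ (-4.4960, -0.0041)

-4.4960, -0.0041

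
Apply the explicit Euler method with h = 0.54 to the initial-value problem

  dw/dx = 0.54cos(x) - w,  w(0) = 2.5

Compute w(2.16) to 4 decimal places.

Euler: w_{n+1} = w_n + h·f(x_n, w_n).
x=0.000000, w=2.500000: f=-1.960000 → w ← 2.500000 + 0.54·(-1.960000) = 1.441600
x=0.540000, w=1.441600: f=-0.978437 → w ← 1.441600 + 0.54·(-0.978437) = 0.913244
x=1.080000, w=0.913244: f=-0.658727 → w ← 0.913244 + 0.54·(-0.658727) = 0.557532
x=1.620000, w=0.557532: f=-0.584091 → w ← 0.557532 + 0.54·(-0.584091) = 0.242122
w(2.16) ≈ 0.2421

0.2421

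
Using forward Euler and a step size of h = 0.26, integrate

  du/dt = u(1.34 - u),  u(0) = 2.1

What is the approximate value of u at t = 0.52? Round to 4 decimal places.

1.5339

Euler: u_{n+1} = u_n + h·f(t_n, u_n).
t=0.000000, u=2.100000: f=-1.596000 → u ← 2.100000 + 0.26·(-1.596000) = 1.685040
t=0.260000, u=1.685040: f=-0.581406 → u ← 1.685040 + 0.26·(-0.581406) = 1.533874
u(0.52) ≈ 1.5339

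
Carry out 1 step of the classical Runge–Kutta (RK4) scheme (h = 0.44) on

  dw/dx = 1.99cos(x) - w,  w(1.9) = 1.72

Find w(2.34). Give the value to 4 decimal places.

0.7314

RK4: k1 = f(x_n, w_n); k2 = f(x_n + h/2, w_n + (h/2)·k1); k3 = f(x_n + h/2, w_n + (h/2)·k2); k4 = f(x_n + h, w_n + h·k3); w_{n+1} = w_n + (h/6)·(k1 + 2k2 + 2k3 + k4).
x=1.900000, w=1.720000:
  k1 = f(1.900000, 1.720000) = -2.363346
  k2 = f(2.120000, 1.200064) = -2.238860
  k3 = f(2.120000, 1.227451) = -2.266247
  k4 = f(2.340000, 0.722851) = -2.107022
  w ← 1.720000 + (0.44/6)·(k1 + 2k2 + 2k3 + k4) = 0.731424
w(2.34) ≈ 0.7314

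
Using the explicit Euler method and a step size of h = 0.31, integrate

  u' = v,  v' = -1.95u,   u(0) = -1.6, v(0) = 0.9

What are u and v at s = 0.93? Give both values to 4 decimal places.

0.0842, 3.1144

Euler on (u,v): u_{n+1} = u_n + h·u', v_{n+1} = v_n + h·v'.
0.000000: (-1.600000, 0.900000); f=(0.900000, 3.120000) → (-1.321000, 1.867200)
0.310000: (-1.321000, 1.867200); f=(1.867200, 2.575950) → (-0.742168, 2.665745)
0.620000: (-0.742168, 2.665745); f=(2.665745, 1.447228) → (0.084213, 3.114385)
(u(0.93), v(0.93)) ≈ (0.0842, 3.1144)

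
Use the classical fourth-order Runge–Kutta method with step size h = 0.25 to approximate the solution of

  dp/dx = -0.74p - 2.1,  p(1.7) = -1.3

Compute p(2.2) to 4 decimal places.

-1.7756

RK4: k1 = f(x_n, p_n); k2 = f(x_n + h/2, p_n + (h/2)·k1); k3 = f(x_n + h/2, p_n + (h/2)·k2); k4 = f(x_n + h, p_n + h·k3); p_{n+1} = p_n + (h/6)·(k1 + 2k2 + 2k3 + k4).
x=1.700000, p=-1.300000:
  k1 = f(1.700000, -1.300000) = -1.138000
  k2 = f(1.825000, -1.442250) = -1.032735
  k3 = f(1.825000, -1.429092) = -1.042472
  k4 = f(1.950000, -1.560618) = -0.945143
  p ← -1.300000 + (0.25/6)·(k1 + 2k2 + 2k3 + k4) = -1.559732
x=1.950000, p=-1.559732:
  k1 = f(1.950000, -1.559732) = -0.945799
  k2 = f(2.075000, -1.677956) = -0.858312
  k3 = f(2.075000, -1.667021) = -0.866405
  k4 = f(2.200000, -1.776333) = -0.785514
  p ← -1.559732 + (0.25/6)·(k1 + 2k2 + 2k3 + k4) = -1.775596
p(2.2) ≈ -1.7756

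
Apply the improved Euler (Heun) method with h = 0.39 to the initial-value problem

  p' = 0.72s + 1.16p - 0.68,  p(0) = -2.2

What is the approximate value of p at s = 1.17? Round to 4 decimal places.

-9.1350

Heun: k1 = f(s_n, p_n); k2 = f(s_n + h, p_n + h·k1); p_{n+1} = p_n + (h/2)·(k1 + k2).
s=0.000000, p=-2.200000:
  k1 = f(0.000000, -2.200000) = -3.232000
  k2 = f(0.390000, -3.460480) = -4.413357
  p ← -2.200000 + (0.39/2)·(-3.232000 + (-4.413357)) = -3.690845
s=0.390000, p=-3.690845:
  k1 = f(0.390000, -3.690845) = -4.680580
  k2 = f(0.780000, -5.516271) = -6.517274
  p ← -3.690845 + (0.39/2)·(-4.680580 + (-6.517274)) = -5.874426
s=0.780000, p=-5.874426:
  k1 = f(0.780000, -5.874426) = -6.932734
  k2 = f(1.170000, -8.578192) = -9.788303
  p ← -5.874426 + (0.39/2)·(-6.932734 + (-9.788303)) = -9.135028
p(1.17) ≈ -9.1350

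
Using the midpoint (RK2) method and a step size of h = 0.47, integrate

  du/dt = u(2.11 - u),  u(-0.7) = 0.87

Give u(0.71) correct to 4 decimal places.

Midpoint: k1 = f(t_n, u_n); k2 = f(t_n + h/2, u_n + (h/2)·k1); u_{n+1} = u_n + h·k2.
t=-0.700000, u=0.870000:
  k1 = f(-0.700000, 0.870000) = 1.078800
  k2 = f(-0.465000, 1.123518) = 1.108330
  u ← 0.870000 + 0.47·1.108330 = 1.390915
t=-0.230000, u=1.390915:
  k1 = f(-0.230000, 1.390915) = 1.000186
  k2 = f(0.005000, 1.625959) = 0.787031
  u ← 1.390915 + 0.47·0.787031 = 1.760820
t=0.240000, u=1.760820:
  k1 = f(0.240000, 1.760820) = 0.614843
  k2 = f(0.475000, 1.905308) = 0.390001
  u ← 1.760820 + 0.47·0.390001 = 1.944120
u(0.71) ≈ 1.9441

1.9441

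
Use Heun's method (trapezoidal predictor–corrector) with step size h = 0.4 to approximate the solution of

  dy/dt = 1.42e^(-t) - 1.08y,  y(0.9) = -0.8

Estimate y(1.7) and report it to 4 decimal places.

Heun: k1 = f(t_n, y_n); k2 = f(t_n + h, y_n + h·k1); y_{n+1} = y_n + (h/2)·(k1 + k2).
t=0.900000, y=-0.800000:
  k1 = f(0.900000, -0.800000) = 1.441329
  k2 = f(1.300000, -0.223468) = 0.628341
  y ← -0.800000 + (0.4/2)·(1.441329 + 0.628341) = -0.386066
t=1.300000, y=-0.386066:
  k1 = f(1.300000, -0.386066) = 0.803946
  k2 = f(1.700000, -0.064487) = 0.329057
  y ← -0.386066 + (0.4/2)·(0.803946 + 0.329057) = -0.159465
y(1.7) ≈ -0.1595

-0.1595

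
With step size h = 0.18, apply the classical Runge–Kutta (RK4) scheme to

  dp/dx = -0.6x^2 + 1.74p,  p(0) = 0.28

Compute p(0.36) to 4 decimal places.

RK4: k1 = f(x_n, p_n); k2 = f(x_n + h/2, p_n + (h/2)·k1); k3 = f(x_n + h/2, p_n + (h/2)·k2); k4 = f(x_n + h, p_n + h·k3); p_{n+1} = p_n + (h/6)·(k1 + 2k2 + 2k3 + k4).
x=0.000000, p=0.280000:
  k1 = f(0.000000, 0.280000) = 0.487200
  k2 = f(0.090000, 0.323848) = 0.558636
  k3 = f(0.090000, 0.330277) = 0.569822
  k4 = f(0.180000, 0.382568) = 0.646228
  p ← 0.280000 + (0.18/6)·(k1 + 2k2 + 2k3 + k4) = 0.381710
x=0.180000, p=0.381710:
  k1 = f(0.180000, 0.381710) = 0.644736
  k2 = f(0.270000, 0.439737) = 0.721402
  k3 = f(0.270000, 0.446636) = 0.733407
  k4 = f(0.360000, 0.513724) = 0.816119
  p ← 0.381710 + (0.18/6)·(k1 + 2k2 + 2k3 + k4) = 0.512825
p(0.36) ≈ 0.5128

0.5128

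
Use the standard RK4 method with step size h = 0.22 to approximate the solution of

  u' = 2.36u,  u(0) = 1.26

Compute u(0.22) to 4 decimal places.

RK4: k1 = f(s_n, u_n); k2 = f(s_n + h/2, u_n + (h/2)·k1); k3 = f(s_n + h/2, u_n + (h/2)·k2); k4 = f(s_n + h, u_n + h·k3); u_{n+1} = u_n + (h/6)·(k1 + 2k2 + 2k3 + k4).
s=0.000000, u=1.260000:
  k1 = f(0.000000, 1.260000) = 2.973600
  k2 = f(0.110000, 1.587096) = 3.745547
  k3 = f(0.110000, 1.672010) = 3.945944
  k4 = f(0.220000, 2.128108) = 5.022334
  u ← 1.260000 + (0.22/6)·(k1 + 2k2 + 2k3 + k4) = 2.117227
u(0.22) ≈ 2.1172

2.1172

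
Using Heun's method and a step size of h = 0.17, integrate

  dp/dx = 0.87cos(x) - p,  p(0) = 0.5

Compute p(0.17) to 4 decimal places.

0.5565

Heun: k1 = f(x_n, p_n); k2 = f(x_n + h, p_n + h·k1); p_{n+1} = p_n + (h/2)·(k1 + k2).
x=0.000000, p=0.500000:
  k1 = f(0.000000, 0.500000) = 0.370000
  k2 = f(0.170000, 0.562900) = 0.294559
  p ← 0.500000 + (0.17/2)·(0.370000 + 0.294559) = 0.556487
p(0.17) ≈ 0.5565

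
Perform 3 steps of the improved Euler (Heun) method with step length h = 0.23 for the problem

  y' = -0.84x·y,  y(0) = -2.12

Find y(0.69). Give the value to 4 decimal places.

-1.7349

Heun: k1 = f(x_n, y_n); k2 = f(x_n + h, y_n + h·k1); y_{n+1} = y_n + (h/2)·(k1 + k2).
x=0.000000, y=-2.120000:
  k1 = f(0.000000, -2.120000) = 0.000000
  k2 = f(0.230000, -2.120000) = 0.409584
  y ← -2.120000 + (0.23/2)·(0.000000 + 0.409584) = -2.072898
x=0.230000, y=-2.072898:
  k1 = f(0.230000, -2.072898) = 0.400484
  k2 = f(0.460000, -1.980787) = 0.765376
  y ← -2.072898 + (0.23/2)·(0.400484 + 0.765376) = -1.938824
x=0.460000, y=-1.938824:
  k1 = f(0.460000, -1.938824) = 0.749162
  k2 = f(0.690000, -1.766517) = 1.023873
  y ← -1.938824 + (0.23/2)·(0.749162 + 1.023873) = -1.734925
y(0.69) ≈ -1.7349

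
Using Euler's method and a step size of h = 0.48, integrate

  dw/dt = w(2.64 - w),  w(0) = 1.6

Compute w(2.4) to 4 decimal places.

Euler: w_{n+1} = w_n + h·f(t_n, w_n).
t=0.000000, w=1.600000: f=1.664000 → w ← 1.600000 + 0.48·1.664000 = 2.398720
t=0.480000, w=2.398720: f=0.578763 → w ← 2.398720 + 0.48·0.578763 = 2.676526
t=0.960000, w=2.676526: f=-0.097764 → w ← 2.676526 + 0.48·(-0.097764) = 2.629600
t=1.440000, w=2.629600: f=0.027348 → w ← 2.629600 + 0.48·0.027348 = 2.642727
t=1.920000, w=2.642727: f=-0.007207 → w ← 2.642727 + 0.48·(-0.007207) = 2.639268
w(2.4) ≈ 2.6393

2.6393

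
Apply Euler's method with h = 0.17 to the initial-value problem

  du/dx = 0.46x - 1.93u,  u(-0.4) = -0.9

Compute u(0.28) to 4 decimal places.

-0.1956

Euler: u_{n+1} = u_n + h·f(x_n, u_n).
x=-0.400000, u=-0.900000: f=1.553000 → u ← -0.900000 + 0.17·1.553000 = -0.635990
x=-0.230000, u=-0.635990: f=1.121661 → u ← -0.635990 + 0.17·1.121661 = -0.445308
x=-0.060000, u=-0.445308: f=0.831844 → u ← -0.445308 + 0.17·0.831844 = -0.303894
x=0.110000, u=-0.303894: f=0.637116 → u ← -0.303894 + 0.17·0.637116 = -0.195585
u(0.28) ≈ -0.1956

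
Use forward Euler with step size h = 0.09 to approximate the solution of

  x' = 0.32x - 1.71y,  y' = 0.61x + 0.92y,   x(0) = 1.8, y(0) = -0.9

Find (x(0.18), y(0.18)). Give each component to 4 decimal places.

Euler on (x,y): x_{n+1} = x_n + h·x', y_{n+1} = y_n + h·y'.
0.000000: (1.800000, -0.900000); f=(2.115000, 0.270000) → (1.990350, -0.875700)
0.090000: (1.990350, -0.875700); f=(2.134359, 0.408470) → (2.182442, -0.838938)
(x(0.18), y(0.18)) ≈ (2.1824, -0.8389)

2.1824, -0.8389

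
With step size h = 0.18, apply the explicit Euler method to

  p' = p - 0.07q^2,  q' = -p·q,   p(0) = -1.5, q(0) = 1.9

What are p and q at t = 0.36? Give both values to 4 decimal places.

Euler on (p,q): p_{n+1} = p_n + h·p', q_{n+1} = q_n + h·q'.
0.000000: (-1.500000, 1.900000); f=(-1.752700, 2.850000) → (-1.815486, 2.413000)
0.180000: (-1.815486, 2.413000); f=(-2.223066, 4.380768) → (-2.215638, 3.201538)
(p(0.36), q(0.36)) ≈ (-2.2156, 3.2015)

-2.2156, 3.2015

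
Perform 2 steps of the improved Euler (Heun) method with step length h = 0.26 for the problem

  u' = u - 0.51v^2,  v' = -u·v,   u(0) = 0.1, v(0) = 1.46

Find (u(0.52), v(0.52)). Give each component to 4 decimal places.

Heun on (u,v): k1 = f(t_n, state_n); k2 = f(t_n + h, state_n + h·k1); state_{n+1} = state_n + (h/2)·(k1 + k2).
0.000000: (0.100000, 1.460000)
  k1 = (-0.987116, -0.146000)
  predictor → (-0.156650, 1.422040)
  k2 = (-1.187971, 0.222763)
  → (-0.182761, 1.469979)
0.260000: (-0.182761, 1.469979)
  k1 = (-1.284789, 0.268655)
  predictor → (-0.516806, 1.539830)
  k2 = (-1.726055, 0.795794)
  → (-0.574171, 1.608358)
(u(0.52), v(0.52)) ≈ (-0.5742, 1.6084)

-0.5742, 1.6084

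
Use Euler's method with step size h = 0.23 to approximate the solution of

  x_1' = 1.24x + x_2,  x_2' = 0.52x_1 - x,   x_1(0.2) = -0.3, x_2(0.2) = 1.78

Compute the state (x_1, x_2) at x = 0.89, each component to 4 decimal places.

1.2403, 1.5486

Euler on (x_1,x_2): x_1_{n+1} = x_1_n + h·x_1', x_2_{n+1} = x_2_n + h·x_2'.
0.200000: (-0.300000, 1.780000); f=(2.028000, -0.356000) → (0.166440, 1.698120)
0.430000: (0.166440, 1.698120); f=(2.231320, -0.343451) → (0.679644, 1.619126)
0.660000: (0.679644, 1.619126); f=(2.437526, -0.306585) → (1.240275, 1.548612)
(x_1(0.89), x_2(0.89)) ≈ (1.2403, 1.5486)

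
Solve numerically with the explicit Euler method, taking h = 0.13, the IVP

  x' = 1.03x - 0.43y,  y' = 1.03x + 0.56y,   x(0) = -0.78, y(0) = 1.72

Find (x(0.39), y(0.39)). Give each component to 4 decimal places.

-1.4682, 1.7007

Euler on (x,y): x_{n+1} = x_n + h·x', y_{n+1} = y_n + h·y'.
0.000000: (-0.780000, 1.720000); f=(-1.543000, 0.159800) → (-0.980590, 1.740774)
0.130000: (-0.980590, 1.740774); f=(-1.758541, -0.035174) → (-1.209200, 1.736201)
0.260000: (-1.209200, 1.736201); f=(-1.992043, -0.273204) → (-1.468166, 1.700685)
(x(0.39), y(0.39)) ≈ (-1.4682, 1.7007)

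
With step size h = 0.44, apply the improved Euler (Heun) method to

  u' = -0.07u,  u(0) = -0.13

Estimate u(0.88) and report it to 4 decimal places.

Heun: k1 = f(t_n, u_n); k2 = f(t_n + h, u_n + h·k1); u_{n+1} = u_n + (h/2)·(k1 + k2).
t=0.000000, u=-0.130000:
  k1 = f(0.000000, -0.130000) = 0.009100
  k2 = f(0.440000, -0.125996) = 0.008820
  u ← -0.130000 + (0.44/2)·(0.009100 + 0.008820) = -0.126058
t=0.440000, u=-0.126058:
  k1 = f(0.440000, -0.126058) = 0.008824
  k2 = f(0.880000, -0.122175) = 0.008552
  u ← -0.126058 + (0.44/2)·(0.008824 + 0.008552) = -0.122235
u(0.88) ≈ -0.1222

-0.1222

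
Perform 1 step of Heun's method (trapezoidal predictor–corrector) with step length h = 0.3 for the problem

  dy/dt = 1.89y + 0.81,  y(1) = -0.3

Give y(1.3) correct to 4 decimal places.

Heun: k1 = f(t_n, y_n); k2 = f(t_n + h, y_n + h·k1); y_{n+1} = y_n + (h/2)·(k1 + k2).
t=1.000000, y=-0.300000:
  k1 = f(1.000000, -0.300000) = 0.243000
  k2 = f(1.300000, -0.227100) = 0.380781
  y ← -0.300000 + (0.3/2)·(0.243000 + 0.380781) = -0.206433
y(1.3) ≈ -0.2064

-0.2064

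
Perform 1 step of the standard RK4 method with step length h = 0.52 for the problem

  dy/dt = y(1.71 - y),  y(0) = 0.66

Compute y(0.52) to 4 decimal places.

RK4: k1 = f(t_n, y_n); k2 = f(t_n + h/2, y_n + (h/2)·k1); k3 = f(t_n + h/2, y_n + (h/2)·k2); k4 = f(t_n + h, y_n + h·k3); y_{n+1} = y_n + (h/6)·(k1 + 2k2 + 2k3 + k4).
t=0.000000, y=0.660000:
  k1 = f(0.000000, 0.660000) = 0.693000
  k2 = f(0.260000, 0.840180) = 0.730805
  k3 = f(0.260000, 0.850009) = 0.731000
  k4 = f(0.520000, 1.040120) = 0.696756
  y ← 0.660000 + (0.52/6)·(k1 + 2k2 + 2k3 + k4) = 1.033825
y(0.52) ≈ 1.0338

1.0338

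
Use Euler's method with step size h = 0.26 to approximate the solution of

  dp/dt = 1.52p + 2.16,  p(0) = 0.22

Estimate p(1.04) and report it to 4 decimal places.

4.7972

Euler: p_{n+1} = p_n + h·f(t_n, p_n).
t=0.000000, p=0.220000: f=2.494400 → p ← 0.220000 + 0.26·2.494400 = 0.868544
t=0.260000, p=0.868544: f=3.480187 → p ← 0.868544 + 0.26·3.480187 = 1.773393
t=0.520000, p=1.773393: f=4.855557 → p ← 1.773393 + 0.26·4.855557 = 3.035837
t=0.780000, p=3.035837: f=6.774473 → p ← 3.035837 + 0.26·6.774473 = 4.797200
p(1.04) ≈ 4.7972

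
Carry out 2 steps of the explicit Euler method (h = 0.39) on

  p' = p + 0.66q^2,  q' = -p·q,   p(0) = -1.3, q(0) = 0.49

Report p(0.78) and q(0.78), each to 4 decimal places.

-2.2855, 1.2410

Euler on (p,q): p_{n+1} = p_n + h·p', q_{n+1} = q_n + h·q'.
0.000000: (-1.300000, 0.490000); f=(-1.141534, 0.637000) → (-1.745198, 0.738430)
0.390000: (-1.745198, 0.738430); f=(-1.385314, 1.288707) → (-2.285471, 1.241026)
(p(0.78), q(0.78)) ≈ (-2.2855, 1.2410)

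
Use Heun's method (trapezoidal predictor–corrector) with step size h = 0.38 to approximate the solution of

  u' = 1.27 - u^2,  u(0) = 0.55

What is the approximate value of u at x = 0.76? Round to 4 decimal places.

Heun: k1 = f(x_n, u_n); k2 = f(x_n + h, u_n + h·k1); u_{n+1} = u_n + (h/2)·(k1 + k2).
x=0.000000, u=0.550000:
  k1 = f(0.000000, 0.550000) = 0.967500
  k2 = f(0.380000, 0.917650) = 0.427918
  u ← 0.550000 + (0.38/2)·(0.967500 + 0.427918) = 0.815130
x=0.380000, u=0.815130:
  k1 = f(0.380000, 0.815130) = 0.605564
  k2 = f(0.760000, 1.045244) = 0.177465
  u ← 0.815130 + (0.38/2)·(0.605564 + 0.177465) = 0.963905
u(0.76) ≈ 0.9639

0.9639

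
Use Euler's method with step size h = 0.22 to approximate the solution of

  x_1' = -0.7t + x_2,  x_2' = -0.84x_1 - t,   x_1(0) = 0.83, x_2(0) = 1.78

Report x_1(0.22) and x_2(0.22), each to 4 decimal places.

Euler on (x_1,x_2): x_1_{n+1} = x_1_n + h·x_1', x_2_{n+1} = x_2_n + h·x_2'.
0.000000: (0.830000, 1.780000); f=(1.780000, -0.697200) → (1.221600, 1.626616)
(x_1(0.22), x_2(0.22)) ≈ (1.2216, 1.6266)

1.2216, 1.6266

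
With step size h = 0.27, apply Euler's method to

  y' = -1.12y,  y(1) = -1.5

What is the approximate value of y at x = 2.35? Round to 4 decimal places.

-0.2478

Euler: y_{n+1} = y_n + h·f(x_n, y_n).
x=1.000000, y=-1.500000: f=1.680000 → y ← -1.500000 + 0.27·1.680000 = -1.046400
x=1.270000, y=-1.046400: f=1.171968 → y ← -1.046400 + 0.27·1.171968 = -0.729969
x=1.540000, y=-0.729969: f=0.817565 → y ← -0.729969 + 0.27·0.817565 = -0.509226
x=1.810000, y=-0.509226: f=0.570333 → y ← -0.509226 + 0.27·0.570333 = -0.355236
x=2.080000, y=-0.355236: f=0.397864 → y ← -0.355236 + 0.27·0.397864 = -0.247813
y(2.35) ≈ -0.2478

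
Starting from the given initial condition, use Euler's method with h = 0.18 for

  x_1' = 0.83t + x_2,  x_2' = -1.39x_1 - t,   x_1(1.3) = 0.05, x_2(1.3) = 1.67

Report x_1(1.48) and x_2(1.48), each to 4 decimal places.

0.5448, 1.4235

Euler on (x_1,x_2): x_1_{n+1} = x_1_n + h·x_1', x_2_{n+1} = x_2_n + h·x_2'.
1.300000: (0.050000, 1.670000); f=(2.749000, -1.369500) → (0.544820, 1.423490)
(x_1(1.48), x_2(1.48)) ≈ (0.5448, 1.4235)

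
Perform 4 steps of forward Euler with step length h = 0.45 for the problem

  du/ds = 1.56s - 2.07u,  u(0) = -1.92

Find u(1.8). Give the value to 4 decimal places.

0.9924

Euler: u_{n+1} = u_n + h·f(s_n, u_n).
s=0.000000, u=-1.920000: f=3.974400 → u ← -1.920000 + 0.45·3.974400 = -0.131520
s=0.450000, u=-0.131520: f=0.974246 → u ← -0.131520 + 0.45·0.974246 = 0.306891
s=0.900000, u=0.306891: f=0.768736 → u ← 0.306891 + 0.45·0.768736 = 0.652822
s=1.350000, u=0.652822: f=0.754658 → u ← 0.652822 + 0.45·0.754658 = 0.992418
u(1.8) ≈ 0.9924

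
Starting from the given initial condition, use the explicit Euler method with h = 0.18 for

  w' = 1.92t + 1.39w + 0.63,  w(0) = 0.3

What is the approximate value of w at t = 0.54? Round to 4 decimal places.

1.2208

Euler: w_{n+1} = w_n + h·f(t_n, w_n).
t=0.000000, w=0.300000: f=1.047000 → w ← 0.300000 + 0.18·1.047000 = 0.488460
t=0.180000, w=0.488460: f=1.654559 → w ← 0.488460 + 0.18·1.654559 = 0.786281
t=0.360000, w=0.786281: f=2.414130 → w ← 0.786281 + 0.18·2.414130 = 1.220824
w(0.54) ≈ 1.2208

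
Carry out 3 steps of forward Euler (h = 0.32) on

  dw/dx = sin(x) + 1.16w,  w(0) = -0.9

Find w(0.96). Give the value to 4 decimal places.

Euler: w_{n+1} = w_n + h·f(x_n, w_n).
x=0.000000, w=-0.900000: f=-1.044000 → w ← -0.900000 + 0.32·(-1.044000) = -1.234080
x=0.320000, w=-1.234080: f=-1.116966 → w ← -1.234080 + 0.32·(-1.116966) = -1.591509
x=0.640000, w=-1.591509: f=-1.248955 → w ← -1.591509 + 0.32·(-1.248955) = -1.991175
w(0.96) ≈ -1.9912

-1.9912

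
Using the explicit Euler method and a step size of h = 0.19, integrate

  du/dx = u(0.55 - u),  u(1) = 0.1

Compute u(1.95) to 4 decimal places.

0.1483

Euler: u_{n+1} = u_n + h·f(x_n, u_n).
x=1.000000, u=0.100000: f=0.045000 → u ← 0.100000 + 0.19·0.045000 = 0.108550
x=1.190000, u=0.108550: f=0.047919 → u ← 0.108550 + 0.19·0.047919 = 0.117655
x=1.380000, u=0.117655: f=0.050867 → u ← 0.117655 + 0.19·0.050867 = 0.127320
x=1.570000, u=0.127320: f=0.053815 → u ← 0.127320 + 0.19·0.053815 = 0.137544
x=1.760000, u=0.137544: f=0.056731 → u ← 0.137544 + 0.19·0.056731 = 0.148323
u(1.95) ≈ 0.1483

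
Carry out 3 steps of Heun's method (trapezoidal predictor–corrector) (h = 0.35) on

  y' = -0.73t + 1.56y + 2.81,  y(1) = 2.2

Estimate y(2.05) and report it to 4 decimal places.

15.2054

Heun: k1 = f(t_n, y_n); k2 = f(t_n + h, y_n + h·k1); y_{n+1} = y_n + (h/2)·(k1 + k2).
t=1.000000, y=2.200000:
  k1 = f(1.000000, 2.200000) = 5.512000
  k2 = f(1.350000, 4.129200) = 8.266052
  y ← 2.200000 + (0.35/2)·(5.512000 + 8.266052) = 4.611159
t=1.350000, y=4.611159:
  k1 = f(1.350000, 4.611159) = 9.017908
  k2 = f(1.700000, 7.767427) = 13.686186
  y ← 4.611159 + (0.35/2)·(9.017908 + 13.686186) = 8.584376
t=1.700000, y=8.584376:
  k1 = f(1.700000, 8.584376) = 14.960626
  k2 = f(2.050000, 13.820595) = 22.873628
  y ← 8.584376 + (0.35/2)·(14.960626 + 22.873628) = 15.205370
y(2.05) ≈ 15.2054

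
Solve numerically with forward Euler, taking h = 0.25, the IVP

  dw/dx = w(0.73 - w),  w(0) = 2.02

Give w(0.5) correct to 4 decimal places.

1.1501

Euler: w_{n+1} = w_n + h·f(x_n, w_n).
x=0.000000, w=2.020000: f=-2.605800 → w ← 2.020000 + 0.25·(-2.605800) = 1.368550
x=0.250000, w=1.368550: f=-0.873888 → w ← 1.368550 + 0.25·(-0.873888) = 1.150078
w(0.5) ≈ 1.1501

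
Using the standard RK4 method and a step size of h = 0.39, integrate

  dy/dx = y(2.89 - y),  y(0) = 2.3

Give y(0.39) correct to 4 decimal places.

RK4: k1 = f(x_n, y_n); k2 = f(x_n + h/2, y_n + (h/2)·k1); k3 = f(x_n + h/2, y_n + (h/2)·k2); k4 = f(x_n + h, y_n + h·k3); y_{n+1} = y_n + (h/6)·(k1 + 2k2 + 2k3 + k4).
x=0.000000, y=2.300000:
  k1 = f(0.000000, 2.300000) = 1.357000
  k2 = f(0.195000, 2.564615) = 0.834487
  k3 = f(0.195000, 2.462725) = 1.052261
  k4 = f(0.390000, 2.710382) = 0.486834
  y ← 2.300000 + (0.39/6)·(k1 + 2k2 + 2k3 + k4) = 2.665126
y(0.39) ≈ 2.6651

2.6651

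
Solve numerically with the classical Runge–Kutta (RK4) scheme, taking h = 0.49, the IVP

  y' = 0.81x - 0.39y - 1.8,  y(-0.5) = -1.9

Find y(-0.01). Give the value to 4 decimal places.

-2.4616

RK4: k1 = f(x_n, y_n); k2 = f(x_n + h/2, y_n + (h/2)·k1); k3 = f(x_n + h/2, y_n + (h/2)·k2); k4 = f(x_n + h, y_n + h·k3); y_{n+1} = y_n + (h/6)·(k1 + 2k2 + 2k3 + k4).
x=-0.500000, y=-1.900000:
  k1 = f(-0.500000, -1.900000) = -1.464000
  k2 = f(-0.255000, -2.258680) = -1.125665
  k3 = f(-0.255000, -2.175788) = -1.157993
  k4 = f(-0.010000, -2.467416) = -0.845808
  y ← -1.900000 + (0.49/6)·(k1 + 2k2 + 2k3 + k4) = -2.461632
y(-0.01) ≈ -2.4616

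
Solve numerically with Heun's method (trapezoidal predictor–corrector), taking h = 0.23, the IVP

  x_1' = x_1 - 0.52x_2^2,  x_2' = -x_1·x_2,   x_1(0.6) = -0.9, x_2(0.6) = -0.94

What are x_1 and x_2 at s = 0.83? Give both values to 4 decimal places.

-1.2728, -1.1955

Heun on (x_1,x_2): k1 = f(s_n, state_n); k2 = f(s_n + h, state_n + h·k1); state_{n+1} = state_n + (h/2)·(k1 + k2).
0.600000: (-0.900000, -0.940000)
  k1 = (-1.359472, -0.846000)
  predictor → (-1.212679, -1.134580)
  k2 = (-1.882060, -1.375881)
  → (-1.272776, -1.195516)
(x_1(0.83), x_2(0.83)) ≈ (-1.2728, -1.1955)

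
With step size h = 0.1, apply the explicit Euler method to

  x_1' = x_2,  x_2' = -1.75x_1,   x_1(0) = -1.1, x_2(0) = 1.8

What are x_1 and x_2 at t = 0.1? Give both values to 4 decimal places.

-0.9200, 1.9925

Euler on (x_1,x_2): x_1_{n+1} = x_1_n + h·x_1', x_2_{n+1} = x_2_n + h·x_2'.
0.000000: (-1.100000, 1.800000); f=(1.800000, 1.925000) → (-0.920000, 1.992500)
(x_1(0.1), x_2(0.1)) ≈ (-0.9200, 1.9925)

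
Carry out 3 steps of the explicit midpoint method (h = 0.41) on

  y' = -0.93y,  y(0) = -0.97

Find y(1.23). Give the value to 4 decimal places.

Midpoint: k1 = f(t_n, y_n); k2 = f(t_n + h/2, y_n + (h/2)·k1); y_{n+1} = y_n + h·k2.
t=0.000000, y=-0.970000:
  k1 = f(0.000000, -0.970000) = 0.902100
  k2 = f(0.205000, -0.785069) = 0.730115
  y ← -0.970000 + 0.41·0.730115 = -0.670653
t=0.410000, y=-0.670653:
  k1 = f(0.410000, -0.670653) = 0.623707
  k2 = f(0.615000, -0.542793) = 0.504797
  y ← -0.670653 + 0.41·0.504797 = -0.463686
t=0.820000, y=-0.463686:
  k1 = f(0.820000, -0.463686) = 0.431228
  k2 = f(1.025000, -0.375284) = 0.349014
  y ← -0.463686 + 0.41·0.349014 = -0.320590
y(1.23) ≈ -0.3206

-0.3206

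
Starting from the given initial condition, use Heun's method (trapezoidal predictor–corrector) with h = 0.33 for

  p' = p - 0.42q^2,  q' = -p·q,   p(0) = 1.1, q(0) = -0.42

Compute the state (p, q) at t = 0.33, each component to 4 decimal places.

Heun on (p,q): k1 = f(t_n, state_n); k2 = f(t_n + h, state_n + h·k1); state_{n+1} = state_n + (h/2)·(k1 + k2).
0.000000: (1.100000, -0.420000)
  k1 = (1.025912, 0.462000)
  predictor → (1.438551, -0.267540)
  k2 = (1.408488, 0.384870)
  → (1.501676, -0.280266)
(p(0.33), q(0.33)) ≈ (1.5017, -0.2803)

1.5017, -0.2803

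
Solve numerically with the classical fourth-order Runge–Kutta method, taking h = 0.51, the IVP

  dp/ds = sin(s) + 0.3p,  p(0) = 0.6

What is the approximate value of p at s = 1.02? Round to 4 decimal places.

1.3460

RK4: k1 = f(s_n, p_n); k2 = f(s_n + h/2, p_n + (h/2)·k1); k3 = f(s_n + h/2, p_n + (h/2)·k2); k4 = f(s_n + h, p_n + h·k3); p_{n+1} = p_n + (h/6)·(k1 + 2k2 + 2k3 + k4).
s=0.000000, p=0.600000:
  k1 = f(0.000000, 0.600000) = 0.180000
  k2 = f(0.255000, 0.645900) = 0.446015
  k3 = f(0.255000, 0.713734) = 0.466366
  k4 = f(0.510000, 0.837846) = 0.739531
  p ← 0.600000 + (0.51/6)·(k1 + 2k2 + 2k3 + k4) = 0.833265
s=0.510000, p=0.833265:
  k1 = f(0.510000, 0.833265) = 0.738157
  k2 = f(0.765000, 1.021495) = 0.998985
  k3 = f(0.765000, 1.088006) = 1.018939
  k4 = f(1.020000, 1.352924) = 1.257985
  p ← 0.833265 + (0.51/6)·(k1 + 2k2 + 2k3 + k4) = 1.345984
p(1.02) ≈ 1.3460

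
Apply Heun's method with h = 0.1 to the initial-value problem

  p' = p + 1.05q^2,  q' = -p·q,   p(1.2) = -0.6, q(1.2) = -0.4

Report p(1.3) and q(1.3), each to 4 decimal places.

Heun on (p,q): k1 = f(t_n, state_n); k2 = f(t_n + h, state_n + h·k1); state_{n+1} = state_n + (h/2)·(k1 + k2).
1.200000: (-0.600000, -0.400000)
  k1 = (-0.432000, -0.240000)
  predictor → (-0.643200, -0.424000)
  k2 = (-0.454435, -0.272717)
  → (-0.644322, -0.425636)
(p(1.3), q(1.3)) ≈ (-0.6443, -0.4256)

-0.6443, -0.4256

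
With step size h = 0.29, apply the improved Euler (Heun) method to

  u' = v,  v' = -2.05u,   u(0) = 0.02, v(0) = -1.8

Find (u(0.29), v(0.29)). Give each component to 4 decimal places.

-0.5037, -1.6567

Heun on (u,v): k1 = f(x_n, state_n); k2 = f(x_n + h, state_n + h·k1); state_{n+1} = state_n + (h/2)·(k1 + k2).
0.000000: (0.020000, -1.800000)
  k1 = (-1.800000, -0.041000)
  predictor → (-0.502000, -1.811890)
  k2 = (-1.811890, 1.029100)
  → (-0.503724, -1.656726)
(u(0.29), v(0.29)) ≈ (-0.5037, -1.6567)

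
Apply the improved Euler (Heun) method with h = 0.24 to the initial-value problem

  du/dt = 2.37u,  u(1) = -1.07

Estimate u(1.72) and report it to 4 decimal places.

-5.5456

Heun: k1 = f(t_n, u_n); k2 = f(t_n + h, u_n + h·k1); u_{n+1} = u_n + (h/2)·(k1 + k2).
t=1.000000, u=-1.070000:
  k1 = f(1.000000, -1.070000) = -2.535900
  k2 = f(1.240000, -1.678616) = -3.978320
  u ← -1.070000 + (0.24/2)·(-2.535900 + (-3.978320)) = -1.851706
t=1.240000, u=-1.851706:
  k1 = f(1.240000, -1.851706) = -4.388544
  k2 = f(1.480000, -2.904957) = -6.884748
  u ← -1.851706 + (0.24/2)·(-4.388544 + (-6.884748)) = -3.204501
t=1.480000, u=-3.204501:
  k1 = f(1.480000, -3.204501) = -7.594668
  k2 = f(1.720000, -5.027222) = -11.914516
  u ← -3.204501 + (0.24/2)·(-7.594668 + (-11.914516)) = -5.545604
u(1.72) ≈ -5.5456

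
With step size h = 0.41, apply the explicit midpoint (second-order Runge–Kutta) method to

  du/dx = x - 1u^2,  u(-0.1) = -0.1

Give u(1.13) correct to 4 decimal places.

Midpoint: k1 = f(x_n, u_n); k2 = f(x_n + h/2, u_n + (h/2)·k1); u_{n+1} = u_n + h·k2.
x=-0.100000, u=-0.100000:
  k1 = f(-0.100000, -0.100000) = -0.110000
  k2 = f(0.105000, -0.122550) = 0.089981
  u ← -0.100000 + 0.41·0.089981 = -0.063108
x=0.310000, u=-0.063108:
  k1 = f(0.310000, -0.063108) = 0.306017
  k2 = f(0.515000, -0.000374) = 0.515000
  u ← -0.063108 + 0.41·0.515000 = 0.148042
x=0.720000, u=0.148042:
  k1 = f(0.720000, 0.148042) = 0.698083
  k2 = f(0.925000, 0.291149) = 0.840232
  u ← 0.148042 + 0.41·0.840232 = 0.492537
u(1.13) ≈ 0.4925

0.4925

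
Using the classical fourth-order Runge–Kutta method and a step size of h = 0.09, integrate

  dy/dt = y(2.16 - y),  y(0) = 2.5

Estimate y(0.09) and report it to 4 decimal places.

2.4324

RK4: k1 = f(t_n, y_n); k2 = f(t_n + h/2, y_n + (h/2)·k1); k3 = f(t_n + h/2, y_n + (h/2)·k2); k4 = f(t_n + h, y_n + h·k3); y_{n+1} = y_n + (h/6)·(k1 + 2k2 + 2k3 + k4).
t=0.000000, y=2.500000:
  k1 = f(0.000000, 2.500000) = -0.850000
  k2 = f(0.045000, 2.461750) = -0.742833
  k3 = f(0.045000, 2.466573) = -0.756183
  k4 = f(0.090000, 2.431944) = -0.661351
  y ← 2.500000 + (0.09/6)·(k1 + 2k2 + 2k3 + k4) = 2.432359
y(0.09) ≈ 2.4324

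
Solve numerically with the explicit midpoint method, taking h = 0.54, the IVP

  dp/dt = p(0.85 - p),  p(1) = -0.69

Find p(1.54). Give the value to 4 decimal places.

-1.6537

Midpoint: k1 = f(t_n, p_n); k2 = f(t_n + h/2, p_n + (h/2)·k1); p_{n+1} = p_n + h·k2.
t=1.000000, p=-0.690000:
  k1 = f(1.000000, -0.690000) = -1.062600
  k2 = f(1.270000, -0.976902) = -1.784704
  p ← -0.690000 + 0.54·(-1.784704) = -1.653740
p(1.54) ≈ -1.6537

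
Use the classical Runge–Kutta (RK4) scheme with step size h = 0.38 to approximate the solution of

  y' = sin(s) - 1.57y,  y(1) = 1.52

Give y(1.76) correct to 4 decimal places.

RK4: k1 = f(s_n, y_n); k2 = f(s_n + h/2, y_n + (h/2)·k1); k3 = f(s_n + h/2, y_n + (h/2)·k2); k4 = f(s_n + h, y_n + h·k3); y_{n+1} = y_n + (h/6)·(k1 + 2k2 + 2k3 + k4).
s=1.000000, y=1.520000:
  k1 = f(1.000000, 1.520000) = -1.544929
  k2 = f(1.190000, 1.226463) = -0.997179
  k3 = f(1.190000, 1.330536) = -1.160573
  k4 = f(1.380000, 1.078982) = -0.712149
  y ← 1.520000 + (0.38/6)·(k1 + 2k2 + 2k3 + k4) = 1.103737
s=1.380000, y=1.103737:
  k1 = f(1.380000, 1.103737) = -0.751013
  k2 = f(1.570000, 0.961044) = -0.508840
  k3 = f(1.570000, 1.007057) = -0.581080
  k4 = f(1.760000, 0.882926) = -0.404040
  y ← 1.103737 + (0.38/6)·(k1 + 2k2 + 2k3 + k4) = 0.892527
y(1.76) ≈ 0.8925

0.8925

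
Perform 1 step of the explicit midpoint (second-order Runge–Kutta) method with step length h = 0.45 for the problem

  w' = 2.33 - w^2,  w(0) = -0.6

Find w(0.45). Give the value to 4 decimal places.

Midpoint: k1 = f(x_n, w_n); k2 = f(x_n + h/2, w_n + (h/2)·k1); w_{n+1} = w_n + h·k2.
x=0.000000, w=-0.600000:
  k1 = f(0.000000, -0.600000) = 1.970000
  k2 = f(0.225000, -0.156750) = 2.305429
  w ← -0.600000 + 0.45·2.305429 = 0.437443
w(0.45) ≈ 0.4374

0.4374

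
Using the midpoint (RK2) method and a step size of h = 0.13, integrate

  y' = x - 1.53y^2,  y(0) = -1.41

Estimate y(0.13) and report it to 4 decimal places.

-1.9157

Midpoint: k1 = f(x_n, y_n); k2 = f(x_n + h/2, y_n + (h/2)·k1); y_{n+1} = y_n + h·k2.
x=0.000000, y=-1.410000:
  k1 = f(0.000000, -1.410000) = -3.041793
  k2 = f(0.065000, -1.607717) = -3.889671
  y ← -1.410000 + 0.13·(-3.889671) = -1.915657
y(0.13) ≈ -1.9157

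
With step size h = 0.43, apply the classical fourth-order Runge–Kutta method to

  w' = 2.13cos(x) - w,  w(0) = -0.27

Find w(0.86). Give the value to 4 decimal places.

RK4: k1 = f(x_n, w_n); k2 = f(x_n + h/2, w_n + (h/2)·k1); k3 = f(x_n + h/2, w_n + (h/2)·k2); k4 = f(x_n + h, w_n + h·k3); w_{n+1} = w_n + (h/6)·(k1 + 2k2 + 2k3 + k4).
x=0.000000, w=-0.270000:
  k1 = f(0.000000, -0.270000) = 2.400000
  k2 = f(0.215000, 0.246000) = 1.834960
  k3 = f(0.215000, 0.124516) = 1.956443
  k4 = f(0.430000, 0.571271) = 1.364826
  w ← -0.270000 + (0.43/6)·(k1 + 2k2 + 2k3 + k4) = 0.543247
x=0.430000, w=0.543247:
  k1 = f(0.430000, 0.543247) = 1.392850
  k2 = f(0.645000, 0.842710) = 0.859373
  k3 = f(0.645000, 0.728012) = 0.974070
  k4 = f(0.860000, 0.962097) = 0.427595
  w ← 0.543247 + (0.43/6)·(k1 + 2k2 + 2k3 + k4) = 0.936506
w(0.86) ≈ 0.9365

0.9365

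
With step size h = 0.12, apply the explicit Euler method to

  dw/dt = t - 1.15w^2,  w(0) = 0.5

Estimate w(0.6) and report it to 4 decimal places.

Euler: w_{n+1} = w_n + h·f(t_n, w_n).
t=0.000000, w=0.500000: f=-0.287500 → w ← 0.500000 + 0.12·(-0.287500) = 0.465500
t=0.120000, w=0.465500: f=-0.129194 → w ← 0.465500 + 0.12·(-0.129194) = 0.449997
t=0.240000, w=0.449997: f=0.007128 → w ← 0.449997 + 0.12·0.007128 = 0.450852
t=0.360000, w=0.450852: f=0.126242 → w ← 0.450852 + 0.12·0.126242 = 0.466001
t=0.480000, w=0.466001: f=0.230269 → w ← 0.466001 + 0.12·0.230269 = 0.493634
w(0.6) ≈ 0.4936

0.4936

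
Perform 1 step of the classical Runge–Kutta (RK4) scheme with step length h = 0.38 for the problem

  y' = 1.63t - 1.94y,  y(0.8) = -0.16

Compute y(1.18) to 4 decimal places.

RK4: k1 = f(t_n, y_n); k2 = f(t_n + h/2, y_n + (h/2)·k1); k3 = f(t_n + h/2, y_n + (h/2)·k2); k4 = f(t_n + h, y_n + h·k3); y_{n+1} = y_n + (h/6)·(k1 + 2k2 + 2k3 + k4).
t=0.800000, y=-0.160000:
  k1 = f(0.800000, -0.160000) = 1.614400
  k2 = f(0.990000, 0.146736) = 1.329032
  k3 = f(0.990000, 0.092516) = 1.434219
  k4 = f(1.180000, 0.385003) = 1.176494
  y ← -0.160000 + (0.38/6)·(k1 + 2k2 + 2k3 + k4) = 0.366768
y(1.18) ≈ 0.3668

0.3668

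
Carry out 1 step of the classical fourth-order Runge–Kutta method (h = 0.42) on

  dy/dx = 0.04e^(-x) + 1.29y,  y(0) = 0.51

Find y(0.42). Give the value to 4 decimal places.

RK4: k1 = f(x_n, y_n); k2 = f(x_n + h/2, y_n + (h/2)·k1); k3 = f(x_n + h/2, y_n + (h/2)·k2); k4 = f(x_n + h, y_n + h·k3); y_{n+1} = y_n + (h/6)·(k1 + 2k2 + 2k3 + k4).
x=0.000000, y=0.510000:
  k1 = f(0.000000, 0.510000) = 0.697900
  k2 = f(0.210000, 0.656559) = 0.879384
  k3 = f(0.210000, 0.694671) = 0.928549
  k4 = f(0.420000, 0.899990) = 1.187270
  y ← 0.510000 + (0.42/6)·(k1 + 2k2 + 2k3 + k4) = 0.895073
y(0.42) ≈ 0.8951

0.8951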